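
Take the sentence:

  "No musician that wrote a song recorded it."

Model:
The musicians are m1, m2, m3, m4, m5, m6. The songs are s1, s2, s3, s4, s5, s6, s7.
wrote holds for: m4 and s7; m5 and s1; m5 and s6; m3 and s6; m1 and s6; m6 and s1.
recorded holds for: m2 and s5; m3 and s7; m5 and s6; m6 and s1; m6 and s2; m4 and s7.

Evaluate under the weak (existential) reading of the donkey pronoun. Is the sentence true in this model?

False

"it" takes "a song" as antecedent — a donkey pronoun bound across the clause boundary.
Truth condition: for no (m,s) with wrote(m,s) does recorded(m,s) hold.
Restrictor pairs — does the scope hold? (m1,s6):fails  (m3,s6):fails  (m4,s7):holds  (m5,s1):fails  (m5,s6):holds  (m6,s1):holds
Scope holds for 3 pair(s), so the sentence is false.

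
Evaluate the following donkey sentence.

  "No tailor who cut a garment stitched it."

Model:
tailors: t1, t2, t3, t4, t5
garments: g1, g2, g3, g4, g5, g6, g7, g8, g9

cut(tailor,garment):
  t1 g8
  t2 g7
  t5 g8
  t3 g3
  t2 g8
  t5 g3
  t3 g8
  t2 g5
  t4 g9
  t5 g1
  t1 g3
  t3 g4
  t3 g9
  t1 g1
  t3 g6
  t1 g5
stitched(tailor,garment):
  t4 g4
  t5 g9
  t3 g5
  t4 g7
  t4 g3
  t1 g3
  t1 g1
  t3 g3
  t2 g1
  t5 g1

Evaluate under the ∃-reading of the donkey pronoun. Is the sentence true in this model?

False

"it" takes "a garment" as antecedent — a donkey pronoun bound across the clause boundary.
Truth condition: for no (t,g) with cut(t,g) does stitched(t,g) hold.
Restrictor pairs — does the scope hold? (t1,g1):holds  (t1,g3):holds  (t1,g5):fails  (t1,g8):fails  (t2,g5):fails  (t2,g7):fails  (t2,g8):fails  (t3,g3):holds  (t3,g4):fails  (t3,g6):fails  (t3,g8):fails  (t3,g9):fails  (t4,g9):fails  (t5,g1):holds  (t5,g3):fails  (t5,g8):fails
Scope holds for 4 pair(s), so the sentence is false.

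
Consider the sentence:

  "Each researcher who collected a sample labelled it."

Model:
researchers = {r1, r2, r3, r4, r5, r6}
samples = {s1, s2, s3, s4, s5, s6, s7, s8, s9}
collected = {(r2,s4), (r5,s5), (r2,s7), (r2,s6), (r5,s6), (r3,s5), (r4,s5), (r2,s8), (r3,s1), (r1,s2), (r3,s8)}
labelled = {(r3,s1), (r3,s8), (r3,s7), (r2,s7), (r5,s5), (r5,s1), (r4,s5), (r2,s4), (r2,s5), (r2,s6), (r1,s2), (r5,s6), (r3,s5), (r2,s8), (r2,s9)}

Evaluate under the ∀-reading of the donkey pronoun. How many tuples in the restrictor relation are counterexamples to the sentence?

0

"it" takes "a sample" as antecedent — a donkey pronoun bound across the clause boundary.
Strong reading: for every (r,s) with collected(r,s), labelled(r,s).
Restrictor pairs: (r1,s2) ✓  (r2,s4) ✓  (r2,s6) ✓  (r2,s7) ✓  (r2,s8) ✓  (r3,s1) ✓  (r3,s5) ✓  (r3,s8) ✓  (r4,s5) ✓  (r5,s5) ✓  (r5,s6) ✓
Counterexamples (restrictor pairs failing the scope): 0.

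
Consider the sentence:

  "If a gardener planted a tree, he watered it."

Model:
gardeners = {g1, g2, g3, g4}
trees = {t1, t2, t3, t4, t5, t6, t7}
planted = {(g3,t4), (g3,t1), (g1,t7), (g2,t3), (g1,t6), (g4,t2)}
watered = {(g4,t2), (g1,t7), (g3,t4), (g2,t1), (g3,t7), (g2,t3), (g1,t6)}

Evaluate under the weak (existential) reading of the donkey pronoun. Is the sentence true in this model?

"it" takes "a tree" as antecedent — a donkey pronoun bound across the clause boundary.
Weak reading: every gardener g with some planted-tree has at least one planted-tree t such that watered(g,t).
Per gardener: g1:✓  g2:✓  g3:✓  g4:✓
Every gardener in the restrictor has a witness.

True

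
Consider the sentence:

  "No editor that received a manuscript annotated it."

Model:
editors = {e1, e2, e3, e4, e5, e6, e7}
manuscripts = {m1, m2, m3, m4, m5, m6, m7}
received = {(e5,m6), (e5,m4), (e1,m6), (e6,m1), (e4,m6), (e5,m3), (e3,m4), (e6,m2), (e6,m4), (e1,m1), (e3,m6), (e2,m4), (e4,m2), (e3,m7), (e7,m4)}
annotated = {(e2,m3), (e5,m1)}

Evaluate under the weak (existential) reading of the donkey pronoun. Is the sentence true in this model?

True

"it" takes "a manuscript" as antecedent — a donkey pronoun bound across the clause boundary.
Truth condition: for no (e,m) with received(e,m) does annotated(e,m) hold.
Restrictor pairs — does the scope hold? (e1,m1):fails  (e1,m6):fails  (e2,m4):fails  (e3,m4):fails  (e3,m6):fails  (e3,m7):fails  (e4,m2):fails  (e4,m6):fails  (e5,m3):fails  (e5,m4):fails  (e5,m6):fails  (e6,m1):fails  (e6,m2):fails  (e6,m4):fails  (e7,m4):fails
Scope holds for no restrictor pair, so the sentence is true.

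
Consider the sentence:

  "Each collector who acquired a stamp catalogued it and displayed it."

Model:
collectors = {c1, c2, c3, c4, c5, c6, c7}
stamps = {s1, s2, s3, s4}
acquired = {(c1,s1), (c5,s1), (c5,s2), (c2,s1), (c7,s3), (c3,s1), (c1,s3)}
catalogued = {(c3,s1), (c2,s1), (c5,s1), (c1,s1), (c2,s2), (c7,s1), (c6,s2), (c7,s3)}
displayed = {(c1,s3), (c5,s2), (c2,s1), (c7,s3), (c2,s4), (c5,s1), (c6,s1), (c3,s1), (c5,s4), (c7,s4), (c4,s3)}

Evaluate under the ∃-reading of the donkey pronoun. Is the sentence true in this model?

"it" takes "a stamp" as antecedent — a donkey pronoun bound across the clause boundary.
Weak reading: every collector c with some acquired-stamp has at least one acquired-stamp s such that catalogued(c,s) ∧ displayed(c,s).
Per collector: c1:✗  c2:✓  c3:✓  c5:✓  c7:✓
c1 has no witness among its acquired-stamps.

False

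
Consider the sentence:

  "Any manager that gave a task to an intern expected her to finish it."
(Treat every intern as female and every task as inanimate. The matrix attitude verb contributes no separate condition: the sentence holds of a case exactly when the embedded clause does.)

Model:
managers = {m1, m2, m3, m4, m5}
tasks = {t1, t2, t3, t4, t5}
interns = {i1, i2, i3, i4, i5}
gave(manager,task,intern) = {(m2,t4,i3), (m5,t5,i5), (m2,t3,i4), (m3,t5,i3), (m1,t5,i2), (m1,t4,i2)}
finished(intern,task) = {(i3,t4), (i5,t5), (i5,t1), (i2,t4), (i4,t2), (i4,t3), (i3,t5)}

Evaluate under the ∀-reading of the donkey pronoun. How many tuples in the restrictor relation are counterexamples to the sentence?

1

"her" takes "an intern" as antecedent and "it" takes "a task"; both are donkey pronouns co-varying with the restrictor.
Strong reading: for every (m,t,i) with gave(m,t,i), finished(i,t).
Restrictor triples: (m1,t4,i2)→finished(i2,t4) ✓  (m1,t5,i2)→finished(i2,t5) ✗  (m2,t3,i4)→finished(i4,t3) ✓  (m2,t4,i3)→finished(i3,t4) ✓  (m3,t5,i3)→finished(i3,t5) ✓  (m5,t5,i5)→finished(i5,t5) ✓
Counterexamples (restrictor triples failing the scope): 1.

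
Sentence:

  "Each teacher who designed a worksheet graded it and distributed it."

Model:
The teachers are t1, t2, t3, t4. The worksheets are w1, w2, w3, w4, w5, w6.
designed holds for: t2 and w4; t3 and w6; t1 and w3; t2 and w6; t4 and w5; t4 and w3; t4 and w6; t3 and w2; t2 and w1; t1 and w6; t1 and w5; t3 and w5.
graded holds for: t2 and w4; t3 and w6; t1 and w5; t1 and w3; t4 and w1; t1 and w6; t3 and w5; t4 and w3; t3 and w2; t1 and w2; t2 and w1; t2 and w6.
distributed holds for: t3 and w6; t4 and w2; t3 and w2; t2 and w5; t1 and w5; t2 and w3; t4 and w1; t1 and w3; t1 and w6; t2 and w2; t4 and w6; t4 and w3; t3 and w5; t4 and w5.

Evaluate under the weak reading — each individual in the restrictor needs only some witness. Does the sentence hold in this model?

"it" takes "a worksheet" as antecedent — a donkey pronoun bound across the clause boundary.
Weak reading: every teacher t with some designed-worksheet has at least one designed-worksheet w such that graded(t,w) ∧ distributed(t,w).
Per teacher: t1:✓  t2:✗  t3:✓  t4:✓
t2 has no witness among its designed-worksheets.

False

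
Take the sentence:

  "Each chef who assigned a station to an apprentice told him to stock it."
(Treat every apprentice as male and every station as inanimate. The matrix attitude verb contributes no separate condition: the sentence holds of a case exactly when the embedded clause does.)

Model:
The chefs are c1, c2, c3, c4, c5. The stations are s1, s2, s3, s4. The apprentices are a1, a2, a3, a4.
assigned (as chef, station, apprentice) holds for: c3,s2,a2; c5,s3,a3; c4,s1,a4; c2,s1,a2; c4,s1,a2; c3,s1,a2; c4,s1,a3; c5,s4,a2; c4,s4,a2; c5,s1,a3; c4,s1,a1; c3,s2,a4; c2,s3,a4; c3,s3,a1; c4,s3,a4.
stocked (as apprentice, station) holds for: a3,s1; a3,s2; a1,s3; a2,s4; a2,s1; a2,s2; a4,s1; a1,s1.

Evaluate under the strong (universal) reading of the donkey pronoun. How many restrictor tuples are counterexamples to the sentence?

"him" takes "an apprentice" as antecedent and "it" takes "a station"; both are donkey pronouns co-varying with the restrictor.
Strong reading: for every (c,s,a) with assigned(c,s,a), stocked(a,s).
Restrictor triples: (c2,s1,a2)→stocked(a2,s1) ✓  (c2,s3,a4)→stocked(a4,s3) ✗  (c3,s1,a2)→stocked(a2,s1) ✓  (c3,s2,a2)→stocked(a2,s2) ✓  (c3,s2,a4)→stocked(a4,s2) ✗  (c3,s3,a1)→stocked(a1,s3) ✓  (c4,s1,a1)→stocked(a1,s1) ✓  (c4,s1,a2)→stocked(a2,s1) ✓  (c4,s1,a3)→stocked(a3,s1) ✓  (c4,s1,a4)→stocked(a4,s1) ✓  (c4,s3,a4)→stocked(a4,s3) ✗  (c4,s4,a2)→stocked(a2,s4) ✓  (c5,s1,a3)→stocked(a3,s1) ✓  (c5,s3,a3)→stocked(a3,s3) ✗  (c5,s4,a2)→stocked(a2,s4) ✓
Counterexamples (restrictor triples failing the scope): 4.

4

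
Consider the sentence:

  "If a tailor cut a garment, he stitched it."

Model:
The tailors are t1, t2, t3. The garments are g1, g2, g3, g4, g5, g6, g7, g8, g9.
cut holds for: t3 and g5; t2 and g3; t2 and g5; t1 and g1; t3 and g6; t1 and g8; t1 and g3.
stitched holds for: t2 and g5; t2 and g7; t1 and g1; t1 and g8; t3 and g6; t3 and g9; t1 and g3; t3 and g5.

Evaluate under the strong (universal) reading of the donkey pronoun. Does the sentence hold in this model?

False

"it" takes "a garment" as antecedent — a donkey pronoun bound across the clause boundary.
Strong reading: for every (t,g) with cut(t,g), stitched(t,g).
Restrictor pairs: (t1,g1) ✓  (t1,g3) ✓  (t1,g8) ✓  (t2,g3) ✗  (t2,g5) ✓  (t3,g5) ✓  (t3,g6) ✓
Counterexample: (t2,g3) is in cut but fails the scope.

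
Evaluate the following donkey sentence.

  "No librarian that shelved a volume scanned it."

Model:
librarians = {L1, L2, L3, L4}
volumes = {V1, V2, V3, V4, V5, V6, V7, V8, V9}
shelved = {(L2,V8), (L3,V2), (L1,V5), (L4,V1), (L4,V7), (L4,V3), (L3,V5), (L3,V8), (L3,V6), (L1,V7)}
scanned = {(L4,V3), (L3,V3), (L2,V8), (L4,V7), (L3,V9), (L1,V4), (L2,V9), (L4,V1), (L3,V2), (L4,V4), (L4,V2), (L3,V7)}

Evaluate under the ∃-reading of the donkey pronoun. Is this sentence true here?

"it" takes "a volume" as antecedent — a donkey pronoun bound across the clause boundary.
Truth condition: for no (l,v) with shelved(l,v) does scanned(l,v) hold.
Restrictor pairs — does the scope hold? (L1,V5):fails  (L1,V7):fails  (L2,V8):holds  (L3,V2):holds  (L3,V5):fails  (L3,V6):fails  (L3,V8):fails  (L4,V1):holds  (L4,V3):holds  (L4,V7):holds
Scope holds for 5 pair(s), so the sentence is false.

False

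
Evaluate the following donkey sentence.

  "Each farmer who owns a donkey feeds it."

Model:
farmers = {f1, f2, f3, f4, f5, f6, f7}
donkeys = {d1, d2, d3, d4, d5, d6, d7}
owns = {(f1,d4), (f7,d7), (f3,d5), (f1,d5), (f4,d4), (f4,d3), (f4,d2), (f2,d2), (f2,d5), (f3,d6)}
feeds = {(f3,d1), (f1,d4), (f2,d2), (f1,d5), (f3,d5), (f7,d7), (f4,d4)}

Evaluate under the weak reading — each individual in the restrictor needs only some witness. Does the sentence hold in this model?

True

"it" takes "a donkey" as antecedent — a donkey pronoun bound across the clause boundary.
Weak reading: every farmer f with some owns-donkey has at least one owns-donkey d such that feeds(f,d).
Per farmer: f1:✓  f2:✓  f3:✓  f4:✓  f7:✓
Every farmer in the restrictor has a witness.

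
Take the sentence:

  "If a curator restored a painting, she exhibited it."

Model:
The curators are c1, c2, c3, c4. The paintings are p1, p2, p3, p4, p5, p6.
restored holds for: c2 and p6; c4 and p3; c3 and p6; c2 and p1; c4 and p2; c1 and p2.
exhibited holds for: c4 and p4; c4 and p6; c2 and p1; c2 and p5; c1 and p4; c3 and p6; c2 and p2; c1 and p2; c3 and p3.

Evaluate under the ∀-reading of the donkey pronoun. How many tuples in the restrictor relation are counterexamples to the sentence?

"it" takes "a painting" as antecedent — a donkey pronoun bound across the clause boundary.
Strong reading: for every (c,p) with restored(c,p), exhibited(c,p).
Restrictor pairs: (c1,p2) ✓  (c2,p1) ✓  (c2,p6) ✗  (c3,p6) ✓  (c4,p2) ✗  (c4,p3) ✗
Counterexamples (restrictor pairs failing the scope): 3.

3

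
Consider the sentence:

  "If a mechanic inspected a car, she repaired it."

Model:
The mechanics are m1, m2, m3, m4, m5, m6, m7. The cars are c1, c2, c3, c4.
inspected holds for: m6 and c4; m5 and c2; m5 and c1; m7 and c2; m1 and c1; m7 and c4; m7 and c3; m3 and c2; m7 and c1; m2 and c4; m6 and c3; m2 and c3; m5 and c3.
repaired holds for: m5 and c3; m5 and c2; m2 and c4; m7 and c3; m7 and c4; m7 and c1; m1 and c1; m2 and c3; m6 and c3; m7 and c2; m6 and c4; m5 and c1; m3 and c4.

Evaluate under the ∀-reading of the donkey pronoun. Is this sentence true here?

False

"it" takes "a car" as antecedent — a donkey pronoun bound across the clause boundary.
Strong reading: for every (m,c) with inspected(m,c), repaired(m,c).
Restrictor pairs: (m1,c1) ✓  (m2,c3) ✓  (m2,c4) ✓  (m3,c2) ✗  (m5,c1) ✓  (m5,c2) ✓  (m5,c3) ✓  (m6,c3) ✓  (m6,c4) ✓  (m7,c1) ✓  (m7,c2) ✓  (m7,c3) ✓  (m7,c4) ✓
Counterexample: (m3,c2) is in inspected but fails the scope.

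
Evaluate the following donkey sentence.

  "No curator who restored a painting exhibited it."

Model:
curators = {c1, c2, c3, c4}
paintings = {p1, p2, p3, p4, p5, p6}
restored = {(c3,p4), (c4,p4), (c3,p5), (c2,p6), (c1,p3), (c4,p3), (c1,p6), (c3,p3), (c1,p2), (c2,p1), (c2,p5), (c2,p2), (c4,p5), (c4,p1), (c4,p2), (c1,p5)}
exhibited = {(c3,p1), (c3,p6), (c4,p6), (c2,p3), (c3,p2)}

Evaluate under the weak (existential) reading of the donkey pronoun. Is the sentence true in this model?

"it" takes "a painting" as antecedent — a donkey pronoun bound across the clause boundary.
Truth condition: for no (c,p) with restored(c,p) does exhibited(c,p) hold.
Restrictor pairs — does the scope hold? (c1,p2):fails  (c1,p3):fails  (c1,p5):fails  (c1,p6):fails  (c2,p1):fails  (c2,p2):fails  (c2,p5):fails  (c2,p6):fails  (c3,p3):fails  (c3,p4):fails  (c3,p5):fails  (c4,p1):fails  (c4,p2):fails  (c4,p3):fails  (c4,p4):fails  (c4,p5):fails
Scope holds for no restrictor pair, so the sentence is true.

True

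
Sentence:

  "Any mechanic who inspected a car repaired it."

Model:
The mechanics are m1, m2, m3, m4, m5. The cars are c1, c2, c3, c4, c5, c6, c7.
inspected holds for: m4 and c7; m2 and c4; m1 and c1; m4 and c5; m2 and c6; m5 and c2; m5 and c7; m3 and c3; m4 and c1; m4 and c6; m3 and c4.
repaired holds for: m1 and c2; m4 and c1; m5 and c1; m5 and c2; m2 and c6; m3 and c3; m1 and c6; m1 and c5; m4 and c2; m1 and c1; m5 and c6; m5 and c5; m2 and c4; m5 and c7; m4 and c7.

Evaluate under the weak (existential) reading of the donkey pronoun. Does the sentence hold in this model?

"it" takes "a car" as antecedent — a donkey pronoun bound across the clause boundary.
Weak reading: every mechanic m with some inspected-car has at least one inspected-car c such that repaired(m,c).
Per mechanic: m1:✓  m2:✓  m3:✓  m4:✓  m5:✓
Every mechanic in the restrictor has a witness.

True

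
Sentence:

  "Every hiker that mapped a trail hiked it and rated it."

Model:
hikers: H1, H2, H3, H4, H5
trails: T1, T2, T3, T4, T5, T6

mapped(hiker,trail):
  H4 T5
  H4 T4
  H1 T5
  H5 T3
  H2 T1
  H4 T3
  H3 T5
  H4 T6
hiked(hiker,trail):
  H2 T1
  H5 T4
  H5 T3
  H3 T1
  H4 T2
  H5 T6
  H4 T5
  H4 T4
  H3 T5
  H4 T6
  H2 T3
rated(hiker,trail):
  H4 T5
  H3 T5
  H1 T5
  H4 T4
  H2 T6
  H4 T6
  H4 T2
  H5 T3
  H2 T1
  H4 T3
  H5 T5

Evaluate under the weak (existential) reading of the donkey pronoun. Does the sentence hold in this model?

"it" takes "a trail" as antecedent — a donkey pronoun bound across the clause boundary.
Weak reading: every hiker h with some mapped-trail has at least one mapped-trail t such that hiked(h,t) ∧ rated(h,t).
Per hiker: H1:✗  H2:✓  H3:✓  H4:✓  H5:✓
H1 has no witness among its mapped-trails.

False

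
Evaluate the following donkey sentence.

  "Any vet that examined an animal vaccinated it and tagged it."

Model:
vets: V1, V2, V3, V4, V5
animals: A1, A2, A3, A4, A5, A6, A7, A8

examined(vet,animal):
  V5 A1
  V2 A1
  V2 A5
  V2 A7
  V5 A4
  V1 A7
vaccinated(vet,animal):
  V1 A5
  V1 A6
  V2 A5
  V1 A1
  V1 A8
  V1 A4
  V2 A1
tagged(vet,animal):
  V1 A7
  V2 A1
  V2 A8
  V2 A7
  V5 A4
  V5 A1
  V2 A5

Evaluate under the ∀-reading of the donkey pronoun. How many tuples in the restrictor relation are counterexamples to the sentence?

4

"it" takes "an animal" as antecedent — a donkey pronoun bound across the clause boundary.
Strong reading: for every (v,a) with examined(v,a), vaccinated(v,a) ∧ tagged(v,a).
Restrictor pairs: (V1,A7) ✗  (V2,A1) ✓  (V2,A5) ✓  (V2,A7) ✗  (V5,A1) ✗  (V5,A4) ✗
Counterexamples (restrictor pairs failing the scope): 4.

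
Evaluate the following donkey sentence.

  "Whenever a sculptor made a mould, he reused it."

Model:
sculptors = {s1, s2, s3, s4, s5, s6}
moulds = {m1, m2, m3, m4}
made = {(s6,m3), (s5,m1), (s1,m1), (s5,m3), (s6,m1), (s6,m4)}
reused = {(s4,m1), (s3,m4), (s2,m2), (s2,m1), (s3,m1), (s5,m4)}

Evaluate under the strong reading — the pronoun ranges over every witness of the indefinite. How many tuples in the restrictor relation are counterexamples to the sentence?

6

"it" takes "a mould" as antecedent — a donkey pronoun bound across the clause boundary.
Strong reading: for every (s,m) with made(s,m), reused(s,m).
Restrictor pairs: (s1,m1) ✗  (s5,m1) ✗  (s5,m3) ✗  (s6,m1) ✗  (s6,m3) ✗  (s6,m4) ✗
Counterexamples (restrictor pairs failing the scope): 6.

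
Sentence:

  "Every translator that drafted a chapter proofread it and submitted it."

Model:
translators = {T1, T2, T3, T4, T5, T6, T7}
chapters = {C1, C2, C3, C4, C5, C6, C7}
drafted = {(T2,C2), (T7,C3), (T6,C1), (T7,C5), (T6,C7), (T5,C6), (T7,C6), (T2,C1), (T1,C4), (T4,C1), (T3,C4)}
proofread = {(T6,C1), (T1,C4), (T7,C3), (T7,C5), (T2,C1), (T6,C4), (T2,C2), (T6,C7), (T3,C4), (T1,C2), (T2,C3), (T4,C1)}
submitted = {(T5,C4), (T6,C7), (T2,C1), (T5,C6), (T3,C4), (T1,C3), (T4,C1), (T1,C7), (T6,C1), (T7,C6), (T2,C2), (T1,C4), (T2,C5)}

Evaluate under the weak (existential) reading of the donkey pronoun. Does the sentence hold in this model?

"it" takes "a chapter" as antecedent — a donkey pronoun bound across the clause boundary.
Weak reading: every translator t with some drafted-chapter has at least one drafted-chapter c such that proofread(t,c) ∧ submitted(t,c).
Per translator: T1:✓  T2:✓  T3:✓  T4:✓  T5:✗  T6:✓  T7:✗
T5 has no witness among its drafted-chapters.

False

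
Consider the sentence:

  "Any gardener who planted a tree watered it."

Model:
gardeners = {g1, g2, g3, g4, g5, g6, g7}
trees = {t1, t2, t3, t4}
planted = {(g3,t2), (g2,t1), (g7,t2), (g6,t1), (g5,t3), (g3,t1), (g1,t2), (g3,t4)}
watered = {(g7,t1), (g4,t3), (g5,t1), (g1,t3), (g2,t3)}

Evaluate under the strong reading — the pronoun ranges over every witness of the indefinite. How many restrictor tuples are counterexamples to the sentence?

"it" takes "a tree" as antecedent — a donkey pronoun bound across the clause boundary.
Strong reading: for every (g,t) with planted(g,t), watered(g,t).
Restrictor pairs: (g1,t2) ✗  (g2,t1) ✗  (g3,t1) ✗  (g3,t2) ✗  (g3,t4) ✗  (g5,t3) ✗  (g6,t1) ✗  (g7,t2) ✗
Counterexamples (restrictor pairs failing the scope): 8.

8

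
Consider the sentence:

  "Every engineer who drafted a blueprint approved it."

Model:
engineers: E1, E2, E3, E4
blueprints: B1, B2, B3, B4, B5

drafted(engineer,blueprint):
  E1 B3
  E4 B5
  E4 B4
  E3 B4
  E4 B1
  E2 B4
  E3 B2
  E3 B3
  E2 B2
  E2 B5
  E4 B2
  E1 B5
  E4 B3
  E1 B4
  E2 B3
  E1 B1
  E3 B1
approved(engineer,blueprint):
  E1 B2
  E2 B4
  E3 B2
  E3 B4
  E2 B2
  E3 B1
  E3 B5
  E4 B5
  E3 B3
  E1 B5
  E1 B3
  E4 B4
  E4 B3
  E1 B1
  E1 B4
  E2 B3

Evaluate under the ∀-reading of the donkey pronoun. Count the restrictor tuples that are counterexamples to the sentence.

3

"it" takes "a blueprint" as antecedent — a donkey pronoun bound across the clause boundary.
Strong reading: for every (e,b) with drafted(e,b), approved(e,b).
Restrictor pairs: (E1,B1) ✓  (E1,B3) ✓  (E1,B4) ✓  (E1,B5) ✓  (E2,B2) ✓  (E2,B3) ✓  (E2,B4) ✓  (E2,B5) ✗  (E3,B1) ✓  (E3,B2) ✓  (E3,B3) ✓  (E3,B4) ✓  (E4,B1) ✗  (E4,B2) ✗  (E4,B3) ✓  (E4,B4) ✓  (E4,B5) ✓
Counterexamples (restrictor pairs failing the scope): 3.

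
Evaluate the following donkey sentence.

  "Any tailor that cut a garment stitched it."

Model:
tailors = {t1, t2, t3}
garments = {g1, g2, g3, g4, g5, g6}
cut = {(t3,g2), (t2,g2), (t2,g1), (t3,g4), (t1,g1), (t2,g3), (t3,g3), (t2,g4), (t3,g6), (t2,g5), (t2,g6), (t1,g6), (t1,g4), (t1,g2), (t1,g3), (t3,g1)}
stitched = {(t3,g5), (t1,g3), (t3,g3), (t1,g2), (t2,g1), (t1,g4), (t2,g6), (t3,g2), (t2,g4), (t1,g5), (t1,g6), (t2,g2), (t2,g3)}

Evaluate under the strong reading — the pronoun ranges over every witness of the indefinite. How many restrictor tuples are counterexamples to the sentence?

"it" takes "a garment" as antecedent — a donkey pronoun bound across the clause boundary.
Strong reading: for every (t,g) with cut(t,g), stitched(t,g).
Restrictor pairs: (t1,g1) ✗  (t1,g2) ✓  (t1,g3) ✓  (t1,g4) ✓  (t1,g6) ✓  (t2,g1) ✓  (t2,g2) ✓  (t2,g3) ✓  (t2,g4) ✓  (t2,g5) ✗  (t2,g6) ✓  (t3,g1) ✗  (t3,g2) ✓  (t3,g3) ✓  (t3,g4) ✗  (t3,g6) ✗
Counterexamples (restrictor pairs failing the scope): 5.

5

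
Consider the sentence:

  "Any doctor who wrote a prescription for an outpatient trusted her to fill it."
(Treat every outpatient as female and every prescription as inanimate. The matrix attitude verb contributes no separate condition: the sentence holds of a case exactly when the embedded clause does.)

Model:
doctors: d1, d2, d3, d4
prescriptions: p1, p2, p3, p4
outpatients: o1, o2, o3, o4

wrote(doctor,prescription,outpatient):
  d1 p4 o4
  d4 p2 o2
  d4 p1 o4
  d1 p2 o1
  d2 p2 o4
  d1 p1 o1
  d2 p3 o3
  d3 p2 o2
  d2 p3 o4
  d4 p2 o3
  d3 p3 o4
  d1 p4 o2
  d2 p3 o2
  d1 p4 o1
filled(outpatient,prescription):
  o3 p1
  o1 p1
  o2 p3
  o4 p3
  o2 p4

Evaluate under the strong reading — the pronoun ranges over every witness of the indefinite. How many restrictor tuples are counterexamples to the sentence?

9

"her" takes "an outpatient" as antecedent and "it" takes "a prescription"; both are donkey pronouns co-varying with the restrictor.
Strong reading: for every (d,p,o) with wrote(d,p,o), filled(o,p).
Restrictor triples: (d1,p1,o1)→filled(o1,p1) ✓  (d1,p2,o1)→filled(o1,p2) ✗  (d1,p4,o1)→filled(o1,p4) ✗  (d1,p4,o2)→filled(o2,p4) ✓  (d1,p4,o4)→filled(o4,p4) ✗  (d2,p2,o4)→filled(o4,p2) ✗  (d2,p3,o2)→filled(o2,p3) ✓  (d2,p3,o3)→filled(o3,p3) ✗  (d2,p3,o4)→filled(o4,p3) ✓  (d3,p2,o2)→filled(o2,p2) ✗  (d3,p3,o4)→filled(o4,p3) ✓  (d4,p1,o4)→filled(o4,p1) ✗  (d4,p2,o2)→filled(o2,p2) ✗  (d4,p2,o3)→filled(o3,p2) ✗
Counterexamples (restrictor triples failing the scope): 9.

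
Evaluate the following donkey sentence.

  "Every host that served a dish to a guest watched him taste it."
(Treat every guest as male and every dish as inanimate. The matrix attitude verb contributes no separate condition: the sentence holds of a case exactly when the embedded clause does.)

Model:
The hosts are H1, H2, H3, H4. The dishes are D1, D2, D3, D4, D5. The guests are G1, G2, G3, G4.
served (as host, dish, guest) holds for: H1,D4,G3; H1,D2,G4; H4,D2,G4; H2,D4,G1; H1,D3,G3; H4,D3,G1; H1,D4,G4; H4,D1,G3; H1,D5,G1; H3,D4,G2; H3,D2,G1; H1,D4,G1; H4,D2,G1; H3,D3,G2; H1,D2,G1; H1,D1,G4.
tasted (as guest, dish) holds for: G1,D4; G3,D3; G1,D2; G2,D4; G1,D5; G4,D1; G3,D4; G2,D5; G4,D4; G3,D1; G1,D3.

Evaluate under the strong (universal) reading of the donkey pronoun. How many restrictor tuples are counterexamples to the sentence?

"him" takes "a guest" as antecedent and "it" takes "a dish"; both are donkey pronouns co-varying with the restrictor.
Strong reading: for every (h,d,g) with served(h,d,g), tasted(g,d).
Restrictor triples: (H1,D1,G4)→tasted(G4,D1) ✓  (H1,D2,G1)→tasted(G1,D2) ✓  (H1,D2,G4)→tasted(G4,D2) ✗  (H1,D3,G3)→tasted(G3,D3) ✓  (H1,D4,G1)→tasted(G1,D4) ✓  (H1,D4,G3)→tasted(G3,D4) ✓  (H1,D4,G4)→tasted(G4,D4) ✓  (H1,D5,G1)→tasted(G1,D5) ✓  (H2,D4,G1)→tasted(G1,D4) ✓  (H3,D2,G1)→tasted(G1,D2) ✓  (H3,D3,G2)→tasted(G2,D3) ✗  (H3,D4,G2)→tasted(G2,D4) ✓  (H4,D1,G3)→tasted(G3,D1) ✓  (H4,D2,G1)→tasted(G1,D2) ✓  (H4,D2,G4)→tasted(G4,D2) ✗  (H4,D3,G1)→tasted(G1,D3) ✓
Counterexamples (restrictor triples failing the scope): 3.

3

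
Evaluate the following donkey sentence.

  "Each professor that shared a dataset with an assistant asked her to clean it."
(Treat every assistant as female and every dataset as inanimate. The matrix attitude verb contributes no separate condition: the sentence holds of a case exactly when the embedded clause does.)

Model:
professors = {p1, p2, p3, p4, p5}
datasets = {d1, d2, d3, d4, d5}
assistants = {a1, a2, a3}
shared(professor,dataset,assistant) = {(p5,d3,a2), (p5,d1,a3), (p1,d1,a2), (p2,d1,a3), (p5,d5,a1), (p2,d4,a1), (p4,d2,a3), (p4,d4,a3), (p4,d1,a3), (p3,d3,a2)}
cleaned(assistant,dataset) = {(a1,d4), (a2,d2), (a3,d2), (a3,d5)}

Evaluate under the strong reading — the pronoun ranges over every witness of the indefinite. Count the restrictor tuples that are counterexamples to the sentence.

"her" takes "an assistant" as antecedent and "it" takes "a dataset"; both are donkey pronouns co-varying with the restrictor.
Strong reading: for every (p,d,a) with shared(p,d,a), cleaned(a,d).
Restrictor triples: (p1,d1,a2)→cleaned(a2,d1) ✗  (p2,d1,a3)→cleaned(a3,d1) ✗  (p2,d4,a1)→cleaned(a1,d4) ✓  (p3,d3,a2)→cleaned(a2,d3) ✗  (p4,d1,a3)→cleaned(a3,d1) ✗  (p4,d2,a3)→cleaned(a3,d2) ✓  (p4,d4,a3)→cleaned(a3,d4) ✗  (p5,d1,a3)→cleaned(a3,d1) ✗  (p5,d3,a2)→cleaned(a2,d3) ✗  (p5,d5,a1)→cleaned(a1,d5) ✗
Counterexamples (restrictor triples failing the scope): 8.

8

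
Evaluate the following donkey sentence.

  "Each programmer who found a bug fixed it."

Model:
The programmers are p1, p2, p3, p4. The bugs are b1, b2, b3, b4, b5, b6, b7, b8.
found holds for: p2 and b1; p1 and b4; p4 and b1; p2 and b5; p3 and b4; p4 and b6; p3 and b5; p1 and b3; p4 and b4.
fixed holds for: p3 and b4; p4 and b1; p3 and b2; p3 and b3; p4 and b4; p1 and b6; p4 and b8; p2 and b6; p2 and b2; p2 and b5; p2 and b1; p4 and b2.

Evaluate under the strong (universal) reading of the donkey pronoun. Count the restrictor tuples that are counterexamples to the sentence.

4

"it" takes "a bug" as antecedent — a donkey pronoun bound across the clause boundary.
Strong reading: for every (p,b) with found(p,b), fixed(p,b).
Restrictor pairs: (p1,b3) ✗  (p1,b4) ✗  (p2,b1) ✓  (p2,b5) ✓  (p3,b4) ✓  (p3,b5) ✗  (p4,b1) ✓  (p4,b4) ✓  (p4,b6) ✗
Counterexamples (restrictor pairs failing the scope): 4.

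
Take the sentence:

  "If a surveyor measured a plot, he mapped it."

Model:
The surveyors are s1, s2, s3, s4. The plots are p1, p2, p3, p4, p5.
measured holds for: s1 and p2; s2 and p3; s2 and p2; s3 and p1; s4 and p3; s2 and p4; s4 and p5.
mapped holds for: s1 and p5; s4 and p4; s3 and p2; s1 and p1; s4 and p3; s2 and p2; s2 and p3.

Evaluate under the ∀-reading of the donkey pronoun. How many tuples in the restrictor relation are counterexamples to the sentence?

4

"it" takes "a plot" as antecedent — a donkey pronoun bound across the clause boundary.
Strong reading: for every (s,p) with measured(s,p), mapped(s,p).
Restrictor pairs: (s1,p2) ✗  (s2,p2) ✓  (s2,p3) ✓  (s2,p4) ✗  (s3,p1) ✗  (s4,p3) ✓  (s4,p5) ✗
Counterexamples (restrictor pairs failing the scope): 4.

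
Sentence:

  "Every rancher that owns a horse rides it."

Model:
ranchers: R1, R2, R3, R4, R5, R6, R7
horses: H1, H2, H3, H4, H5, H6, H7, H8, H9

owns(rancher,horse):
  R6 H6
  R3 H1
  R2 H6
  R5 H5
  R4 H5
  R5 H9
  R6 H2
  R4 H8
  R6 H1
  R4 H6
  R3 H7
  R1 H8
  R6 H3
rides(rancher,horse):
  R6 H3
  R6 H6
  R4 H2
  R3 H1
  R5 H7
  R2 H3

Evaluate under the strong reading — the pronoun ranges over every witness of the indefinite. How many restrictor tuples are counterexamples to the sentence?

10

"it" takes "a horse" as antecedent — a donkey pronoun bound across the clause boundary.
Strong reading: for every (r,h) with owns(r,h), rides(r,h).
Restrictor pairs: (R1,H8) ✗  (R2,H6) ✗  (R3,H1) ✓  (R3,H7) ✗  (R4,H5) ✗  (R4,H6) ✗  (R4,H8) ✗  (R5,H5) ✗  (R5,H9) ✗  (R6,H1) ✗  (R6,H2) ✗  (R6,H3) ✓  (R6,H6) ✓
Counterexamples (restrictor pairs failing the scope): 10.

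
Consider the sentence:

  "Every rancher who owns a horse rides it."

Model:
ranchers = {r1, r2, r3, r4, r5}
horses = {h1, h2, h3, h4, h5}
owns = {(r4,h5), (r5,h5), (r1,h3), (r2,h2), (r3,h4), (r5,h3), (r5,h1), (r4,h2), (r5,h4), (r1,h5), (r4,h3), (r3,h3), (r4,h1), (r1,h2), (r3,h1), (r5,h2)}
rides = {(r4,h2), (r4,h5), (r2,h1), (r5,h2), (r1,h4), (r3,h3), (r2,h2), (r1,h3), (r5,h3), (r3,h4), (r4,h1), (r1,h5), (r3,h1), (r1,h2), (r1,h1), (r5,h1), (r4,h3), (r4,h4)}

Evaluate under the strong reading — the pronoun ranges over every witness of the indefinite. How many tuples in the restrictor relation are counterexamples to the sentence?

2

"it" takes "a horse" as antecedent — a donkey pronoun bound across the clause boundary.
Strong reading: for every (r,h) with owns(r,h), rides(r,h).
Restrictor pairs: (r1,h2) ✓  (r1,h3) ✓  (r1,h5) ✓  (r2,h2) ✓  (r3,h1) ✓  (r3,h3) ✓  (r3,h4) ✓  (r4,h1) ✓  (r4,h2) ✓  (r4,h3) ✓  (r4,h5) ✓  (r5,h1) ✓  (r5,h2) ✓  (r5,h3) ✓  (r5,h4) ✗  (r5,h5) ✗
Counterexamples (restrictor pairs failing the scope): 2.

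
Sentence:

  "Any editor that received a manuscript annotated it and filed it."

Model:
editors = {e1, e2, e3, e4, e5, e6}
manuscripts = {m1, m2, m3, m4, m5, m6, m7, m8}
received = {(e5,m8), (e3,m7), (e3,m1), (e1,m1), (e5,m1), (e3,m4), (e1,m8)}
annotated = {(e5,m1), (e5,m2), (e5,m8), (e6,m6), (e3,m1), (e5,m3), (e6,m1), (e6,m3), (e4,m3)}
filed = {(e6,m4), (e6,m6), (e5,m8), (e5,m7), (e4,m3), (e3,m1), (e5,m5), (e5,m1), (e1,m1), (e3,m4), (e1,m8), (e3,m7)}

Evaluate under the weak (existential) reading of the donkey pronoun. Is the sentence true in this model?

"it" takes "a manuscript" as antecedent — a donkey pronoun bound across the clause boundary.
Weak reading: every editor e with some received-manuscript has at least one received-manuscript m such that annotated(e,m) ∧ filed(e,m).
Per editor: e1:✗  e3:✓  e5:✓
e1 has no witness among its received-manuscripts.

False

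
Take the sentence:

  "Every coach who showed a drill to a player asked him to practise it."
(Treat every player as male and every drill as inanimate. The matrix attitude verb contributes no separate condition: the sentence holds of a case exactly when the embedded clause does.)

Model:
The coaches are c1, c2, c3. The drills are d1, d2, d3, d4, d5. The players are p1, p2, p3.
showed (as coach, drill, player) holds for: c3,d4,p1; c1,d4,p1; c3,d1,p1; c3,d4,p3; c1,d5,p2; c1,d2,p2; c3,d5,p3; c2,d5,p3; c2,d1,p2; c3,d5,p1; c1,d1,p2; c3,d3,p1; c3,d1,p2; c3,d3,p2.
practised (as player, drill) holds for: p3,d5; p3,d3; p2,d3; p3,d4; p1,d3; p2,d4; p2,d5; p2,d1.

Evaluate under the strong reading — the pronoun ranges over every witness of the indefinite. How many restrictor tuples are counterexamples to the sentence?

5

"him" takes "a player" as antecedent and "it" takes "a drill"; both are donkey pronouns co-varying with the restrictor.
Strong reading: for every (c,d,p) with showed(c,d,p), practised(p,d).
Restrictor triples: (c1,d1,p2)→practised(p2,d1) ✓  (c1,d2,p2)→practised(p2,d2) ✗  (c1,d4,p1)→practised(p1,d4) ✗  (c1,d5,p2)→practised(p2,d5) ✓  (c2,d1,p2)→practised(p2,d1) ✓  (c2,d5,p3)→practised(p3,d5) ✓  (c3,d1,p1)→practised(p1,d1) ✗  (c3,d1,p2)→practised(p2,d1) ✓  (c3,d3,p1)→practised(p1,d3) ✓  (c3,d3,p2)→practised(p2,d3) ✓  (c3,d4,p1)→practised(p1,d4) ✗  (c3,d4,p3)→practised(p3,d4) ✓  (c3,d5,p1)→practised(p1,d5) ✗  (c3,d5,p3)→practised(p3,d5) ✓
Counterexamples (restrictor triples failing the scope): 5.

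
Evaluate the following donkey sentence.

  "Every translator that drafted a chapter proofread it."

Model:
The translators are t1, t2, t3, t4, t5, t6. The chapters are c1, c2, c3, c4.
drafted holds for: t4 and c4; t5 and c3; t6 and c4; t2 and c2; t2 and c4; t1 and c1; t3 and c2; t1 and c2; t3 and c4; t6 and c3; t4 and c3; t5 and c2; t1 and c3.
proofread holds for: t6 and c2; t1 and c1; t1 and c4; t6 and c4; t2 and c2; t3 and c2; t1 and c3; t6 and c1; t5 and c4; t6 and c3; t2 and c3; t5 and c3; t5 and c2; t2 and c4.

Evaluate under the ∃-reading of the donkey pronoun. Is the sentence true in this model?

False

"it" takes "a chapter" as antecedent — a donkey pronoun bound across the clause boundary.
Weak reading: every translator t with some drafted-chapter has at least one drafted-chapter c such that proofread(t,c).
Per translator: t1:✓  t2:✓  t3:✓  t4:✗  t5:✓  t6:✓
t4 has no witness among its drafted-chapters.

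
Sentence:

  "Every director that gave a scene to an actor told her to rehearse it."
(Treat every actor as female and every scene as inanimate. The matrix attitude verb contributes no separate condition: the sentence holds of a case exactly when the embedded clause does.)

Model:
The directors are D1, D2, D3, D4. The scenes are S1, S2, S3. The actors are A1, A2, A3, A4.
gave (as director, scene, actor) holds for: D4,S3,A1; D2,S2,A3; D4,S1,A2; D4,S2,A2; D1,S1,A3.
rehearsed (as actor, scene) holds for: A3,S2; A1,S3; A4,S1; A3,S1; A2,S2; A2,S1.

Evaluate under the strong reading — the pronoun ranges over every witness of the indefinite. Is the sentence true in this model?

True

"her" takes "an actor" as antecedent and "it" takes "a scene"; both are donkey pronouns co-varying with the restrictor.
Strong reading: for every (d,s,a) with gave(d,s,a), rehearsed(a,s).
Restrictor triples: (D1,S1,A3)→rehearsed(A3,S1) ✓  (D2,S2,A3)→rehearsed(A3,S2) ✓  (D4,S1,A2)→rehearsed(A2,S1) ✓  (D4,S2,A2)→rehearsed(A2,S2) ✓  (D4,S3,A1)→rehearsed(A1,S3) ✓
Every restrictor triple satisfies the scope.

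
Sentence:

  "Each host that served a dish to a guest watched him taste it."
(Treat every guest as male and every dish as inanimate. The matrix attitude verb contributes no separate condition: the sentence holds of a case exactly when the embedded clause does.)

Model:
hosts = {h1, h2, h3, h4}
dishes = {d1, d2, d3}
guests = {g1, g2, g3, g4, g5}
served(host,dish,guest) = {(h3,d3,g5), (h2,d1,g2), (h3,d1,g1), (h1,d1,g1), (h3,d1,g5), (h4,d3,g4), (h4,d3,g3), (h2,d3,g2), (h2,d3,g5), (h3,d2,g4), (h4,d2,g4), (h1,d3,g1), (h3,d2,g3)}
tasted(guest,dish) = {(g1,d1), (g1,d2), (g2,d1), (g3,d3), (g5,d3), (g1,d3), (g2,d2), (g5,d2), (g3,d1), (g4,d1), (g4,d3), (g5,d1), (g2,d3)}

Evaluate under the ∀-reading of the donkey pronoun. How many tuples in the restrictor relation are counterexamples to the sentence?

3

"him" takes "a guest" as antecedent and "it" takes "a dish"; both are donkey pronouns co-varying with the restrictor.
Strong reading: for every (h,d,g) with served(h,d,g), tasted(g,d).
Restrictor triples: (h1,d1,g1)→tasted(g1,d1) ✓  (h1,d3,g1)→tasted(g1,d3) ✓  (h2,d1,g2)→tasted(g2,d1) ✓  (h2,d3,g2)→tasted(g2,d3) ✓  (h2,d3,g5)→tasted(g5,d3) ✓  (h3,d1,g1)→tasted(g1,d1) ✓  (h3,d1,g5)→tasted(g5,d1) ✓  (h3,d2,g3)→tasted(g3,d2) ✗  (h3,d2,g4)→tasted(g4,d2) ✗  (h3,d3,g5)→tasted(g5,d3) ✓  (h4,d2,g4)→tasted(g4,d2) ✗  (h4,d3,g3)→tasted(g3,d3) ✓  (h4,d3,g4)→tasted(g4,d3) ✓
Counterexamples (restrictor triples failing the scope): 3.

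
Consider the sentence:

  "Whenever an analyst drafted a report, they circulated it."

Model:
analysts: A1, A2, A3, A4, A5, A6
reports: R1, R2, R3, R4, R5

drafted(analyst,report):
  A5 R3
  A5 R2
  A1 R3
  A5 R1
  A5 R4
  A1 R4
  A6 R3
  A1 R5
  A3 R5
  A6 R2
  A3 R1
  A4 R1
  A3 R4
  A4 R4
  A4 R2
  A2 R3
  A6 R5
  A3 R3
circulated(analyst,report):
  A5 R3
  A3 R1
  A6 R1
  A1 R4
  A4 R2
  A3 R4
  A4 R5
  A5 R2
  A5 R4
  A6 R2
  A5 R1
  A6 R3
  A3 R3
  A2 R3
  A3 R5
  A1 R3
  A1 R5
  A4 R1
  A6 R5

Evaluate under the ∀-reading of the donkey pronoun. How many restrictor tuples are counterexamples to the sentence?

1

"it" takes "a report" as antecedent — a donkey pronoun bound across the clause boundary.
Strong reading: for every (a,r) with drafted(a,r), circulated(a,r).
Restrictor pairs: (A1,R3) ✓  (A1,R4) ✓  (A1,R5) ✓  (A2,R3) ✓  (A3,R1) ✓  (A3,R3) ✓  (A3,R4) ✓  (A3,R5) ✓  (A4,R1) ✓  (A4,R2) ✓  (A4,R4) ✗  (A5,R1) ✓  (A5,R2) ✓  (A5,R3) ✓  (A5,R4) ✓  (A6,R2) ✓  (A6,R3) ✓  (A6,R5) ✓
Counterexamples (restrictor pairs failing the scope): 1.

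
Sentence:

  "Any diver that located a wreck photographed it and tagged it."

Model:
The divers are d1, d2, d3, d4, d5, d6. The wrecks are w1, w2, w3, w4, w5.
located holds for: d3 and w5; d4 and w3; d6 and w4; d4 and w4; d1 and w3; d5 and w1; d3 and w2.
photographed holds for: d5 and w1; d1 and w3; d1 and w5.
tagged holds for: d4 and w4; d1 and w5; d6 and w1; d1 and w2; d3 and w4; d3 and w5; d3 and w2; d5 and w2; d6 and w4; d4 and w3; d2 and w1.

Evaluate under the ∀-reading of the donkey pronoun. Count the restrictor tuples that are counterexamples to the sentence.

"it" takes "a wreck" as antecedent — a donkey pronoun bound across the clause boundary.
Strong reading: for every (d,w) with located(d,w), photographed(d,w) ∧ tagged(d,w).
Restrictor pairs: (d1,w3) ✗  (d3,w2) ✗  (d3,w5) ✗  (d4,w3) ✗  (d4,w4) ✗  (d5,w1) ✗  (d6,w4) ✗
Counterexamples (restrictor pairs failing the scope): 7.

7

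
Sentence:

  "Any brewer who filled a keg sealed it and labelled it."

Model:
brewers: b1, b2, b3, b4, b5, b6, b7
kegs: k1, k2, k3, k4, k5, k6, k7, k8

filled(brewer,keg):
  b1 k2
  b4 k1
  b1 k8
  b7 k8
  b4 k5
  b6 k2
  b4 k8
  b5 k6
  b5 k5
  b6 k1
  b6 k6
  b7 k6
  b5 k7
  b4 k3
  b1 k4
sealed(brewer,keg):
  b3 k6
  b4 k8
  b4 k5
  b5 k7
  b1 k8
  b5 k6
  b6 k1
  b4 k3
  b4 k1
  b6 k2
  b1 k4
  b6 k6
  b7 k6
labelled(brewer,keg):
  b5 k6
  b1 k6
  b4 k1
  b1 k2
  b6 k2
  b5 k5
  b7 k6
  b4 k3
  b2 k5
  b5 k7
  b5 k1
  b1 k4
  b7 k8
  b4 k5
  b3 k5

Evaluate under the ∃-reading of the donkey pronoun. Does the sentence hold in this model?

True

"it" takes "a keg" as antecedent — a donkey pronoun bound across the clause boundary.
Weak reading: every brewer b with some filled-keg has at least one filled-keg k such that sealed(b,k) ∧ labelled(b,k).
Per brewer: b1:✓  b4:✓  b5:✓  b6:✓  b7:✓
Every brewer in the restrictor has a witness.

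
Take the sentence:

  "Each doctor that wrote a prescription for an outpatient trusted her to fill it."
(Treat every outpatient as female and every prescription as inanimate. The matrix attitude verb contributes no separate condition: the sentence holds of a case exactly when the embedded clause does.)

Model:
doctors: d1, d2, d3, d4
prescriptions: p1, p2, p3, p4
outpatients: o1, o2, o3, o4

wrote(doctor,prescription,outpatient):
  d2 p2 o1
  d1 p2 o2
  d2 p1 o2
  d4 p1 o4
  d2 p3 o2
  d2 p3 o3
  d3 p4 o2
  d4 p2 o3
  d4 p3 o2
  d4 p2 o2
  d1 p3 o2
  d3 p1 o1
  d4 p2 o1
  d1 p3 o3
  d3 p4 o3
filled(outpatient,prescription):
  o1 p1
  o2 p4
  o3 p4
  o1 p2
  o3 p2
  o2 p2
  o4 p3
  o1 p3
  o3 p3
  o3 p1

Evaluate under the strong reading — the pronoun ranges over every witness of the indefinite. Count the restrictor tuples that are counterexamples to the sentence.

"her" takes "an outpatient" as antecedent and "it" takes "a prescription"; both are donkey pronouns co-varying with the restrictor.
Strong reading: for every (d,p,o) with wrote(d,p,o), filled(o,p).
Restrictor triples: (d1,p2,o2)→filled(o2,p2) ✓  (d1,p3,o2)→filled(o2,p3) ✗  (d1,p3,o3)→filled(o3,p3) ✓  (d2,p1,o2)→filled(o2,p1) ✗  (d2,p2,o1)→filled(o1,p2) ✓  (d2,p3,o2)→filled(o2,p3) ✗  (d2,p3,o3)→filled(o3,p3) ✓  (d3,p1,o1)→filled(o1,p1) ✓  (d3,p4,o2)→filled(o2,p4) ✓  (d3,p4,o3)→filled(o3,p4) ✓  (d4,p1,o4)→filled(o4,p1) ✗  (d4,p2,o1)→filled(o1,p2) ✓  (d4,p2,o2)→filled(o2,p2) ✓  (d4,p2,o3)→filled(o3,p2) ✓  (d4,p3,o2)→filled(o2,p3) ✗
Counterexamples (restrictor triples failing the scope): 5.

5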